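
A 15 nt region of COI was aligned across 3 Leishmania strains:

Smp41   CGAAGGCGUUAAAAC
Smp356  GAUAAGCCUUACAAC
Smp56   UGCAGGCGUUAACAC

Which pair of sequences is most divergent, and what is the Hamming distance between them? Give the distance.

Pairwise Hamming distances:
  Smp41 vs Smp356: 6
  Smp41 vs Smp56: 3
  Smp356 vs Smp56: 7
The largest is 7, between Smp356 and Smp56.

7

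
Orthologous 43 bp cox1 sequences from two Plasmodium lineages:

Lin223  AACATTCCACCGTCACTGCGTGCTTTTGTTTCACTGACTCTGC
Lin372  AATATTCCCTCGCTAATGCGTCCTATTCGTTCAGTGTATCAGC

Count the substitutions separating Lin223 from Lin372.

Differing sites — 3:C/T; 9:A/C; 10:C/T; 13:T/C; 14:C/T; 16:C/A; 22:G/C; 25:T/A; 28:G/C; 29:T/G; 34:C/G; 37:A/T; 38:C/A; 41:T/A.
That gives 14 mismatches out of 43 aligned sites, so the Hamming distance is 14.

14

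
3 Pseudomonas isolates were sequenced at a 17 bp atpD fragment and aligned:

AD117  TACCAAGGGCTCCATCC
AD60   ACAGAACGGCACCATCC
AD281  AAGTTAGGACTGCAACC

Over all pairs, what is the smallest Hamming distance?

6

Pairwise Hamming distances:
  AD117 vs AD60: 6
  AD117 vs AD281: 7
  AD60 vs AD281: 9
The smallest is 6, between AD117 and AD60.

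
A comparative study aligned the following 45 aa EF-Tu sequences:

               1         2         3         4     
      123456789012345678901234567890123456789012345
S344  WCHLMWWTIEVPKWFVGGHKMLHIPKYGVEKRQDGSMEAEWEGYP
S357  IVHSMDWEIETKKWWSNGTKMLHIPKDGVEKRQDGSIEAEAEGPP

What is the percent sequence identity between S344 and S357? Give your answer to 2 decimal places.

Mismatches occur at site 1 (W/I), site 2 (C/V), site 4 (L/S), site 6 (W/D), site 8 (T/E), site 11 (V/T), site 12 (P/K), site 15 (F/W), site 16 (V/S), site 17 (G/N), site 19 (H/T), site 27 (Y/D), site 37 (M/I), site 41 (W/A), site 44 (Y/P).
30 of the 45 sites match, so the percent identity is 30/45 × 100 = 66.67%.

66.67%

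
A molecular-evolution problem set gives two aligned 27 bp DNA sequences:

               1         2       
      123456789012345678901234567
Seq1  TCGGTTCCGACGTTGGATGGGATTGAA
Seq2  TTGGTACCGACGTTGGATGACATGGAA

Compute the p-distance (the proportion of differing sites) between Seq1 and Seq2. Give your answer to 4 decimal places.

The sequences differ at positions 2 (C/T), 6 (T/A), 20 (G/A), 21 (G/C), 24 (T/G).
There are 5 differences over 27 sites, so p = 5/27 = 0.1852.

0.1852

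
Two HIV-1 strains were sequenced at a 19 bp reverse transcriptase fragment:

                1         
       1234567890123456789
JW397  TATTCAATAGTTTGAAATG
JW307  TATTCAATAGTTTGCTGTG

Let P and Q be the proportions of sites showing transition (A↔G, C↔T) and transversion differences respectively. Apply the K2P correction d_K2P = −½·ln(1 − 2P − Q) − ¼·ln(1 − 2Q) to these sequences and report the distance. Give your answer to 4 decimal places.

The sequences differ at positions 15 (A/C, transversion), 16 (A/T, transversion), 17 (A/G, transition).
Of the 3 differences, 1 transition and 2 transversions over 19 sites: P = 1/19 = 0.052632, Q = 2/19 = 0.105263.
d = −0.5·ln(0.789473) − 0.25·ln(0.789474) = −0.5·(-0.236390) − 0.25·(-0.236388) = 0.1773.

0.1773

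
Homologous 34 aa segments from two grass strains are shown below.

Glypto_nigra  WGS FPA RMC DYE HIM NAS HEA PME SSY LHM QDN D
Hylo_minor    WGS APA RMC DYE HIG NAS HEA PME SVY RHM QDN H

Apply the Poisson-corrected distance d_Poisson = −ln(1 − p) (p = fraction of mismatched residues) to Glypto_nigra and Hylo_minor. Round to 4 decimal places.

0.1591

Mismatches occur at site 4 (F/A), site 15 (M/G), site 26 (S/V), site 28 (L/R), site 34 (D/H).
p = 5/34 = 0.147059.
d = −ln(1 − 0.147059) = −ln(0.852941) = 0.1591.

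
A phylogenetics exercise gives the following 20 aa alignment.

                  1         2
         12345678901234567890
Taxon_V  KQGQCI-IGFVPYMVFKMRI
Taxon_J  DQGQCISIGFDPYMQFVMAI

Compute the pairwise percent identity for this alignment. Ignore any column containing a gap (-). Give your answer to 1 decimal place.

73.7%

Excluding the 1 gap column leaves 19 comparable sites.
The sequences differ at positions 1 (K/D), 11 (V/D), 15 (V/Q), 17 (K/V), 19 (R/A).
14 of the 19 comparable sites match, so the percent identity is 14/19 × 100 = 73.7%.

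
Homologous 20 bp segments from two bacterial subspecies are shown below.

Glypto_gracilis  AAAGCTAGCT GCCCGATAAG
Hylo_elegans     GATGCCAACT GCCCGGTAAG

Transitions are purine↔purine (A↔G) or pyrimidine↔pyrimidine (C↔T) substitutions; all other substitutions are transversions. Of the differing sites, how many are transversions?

1

Differing sites — 1:A/G (Ti); 3:A/T (Tv); 6:T/C (Ti); 8:G/A (Ti); 16:A/G (Ti).
Of the 5 differences, 4 transitions and 1 transversion, so the answer is 1.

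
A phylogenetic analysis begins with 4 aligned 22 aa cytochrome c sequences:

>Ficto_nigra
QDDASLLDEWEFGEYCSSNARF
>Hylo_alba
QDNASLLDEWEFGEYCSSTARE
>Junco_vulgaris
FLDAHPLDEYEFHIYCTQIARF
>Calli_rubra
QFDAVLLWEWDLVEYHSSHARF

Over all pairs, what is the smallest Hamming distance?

Pairwise Hamming distances:
  Ficto_nigra vs Hylo_alba: 3
  Ficto_nigra vs Junco_vulgaris: 10
  Ficto_nigra vs Calli_rubra: 8
  Hylo_alba vs Junco_vulgaris: 12
  Hylo_alba vs Calli_rubra: 10
  Junco_vulgaris vs Calli_rubra: 14
The smallest is 3, between Ficto_nigra and Hylo_alba.

3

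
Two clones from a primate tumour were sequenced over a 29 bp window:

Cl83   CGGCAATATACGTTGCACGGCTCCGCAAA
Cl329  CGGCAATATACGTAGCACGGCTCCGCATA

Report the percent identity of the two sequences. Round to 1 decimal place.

93.1%

Differing sites — 14:T/A; 28:A/T.
27 of the 29 sites match, so the percent identity is 27/29 × 100 = 93.1%.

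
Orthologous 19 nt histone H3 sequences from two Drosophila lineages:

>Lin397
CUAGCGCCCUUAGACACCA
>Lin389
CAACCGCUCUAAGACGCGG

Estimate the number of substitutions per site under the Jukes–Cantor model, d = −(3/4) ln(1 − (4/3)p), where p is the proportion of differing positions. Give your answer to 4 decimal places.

0.5068

The sequences differ at positions 2 (U/A), 4 (G/C), 8 (C/U), 11 (U/A), 16 (A/G), 18 (C/G), 19 (A/G).
p = 7/19 = 0.368421.
d = −0.75 · ln(1 − (4/3)·0.368421) = −0.75 · ln(0.508772) = −0.75 · (-0.675755) = 0.5068.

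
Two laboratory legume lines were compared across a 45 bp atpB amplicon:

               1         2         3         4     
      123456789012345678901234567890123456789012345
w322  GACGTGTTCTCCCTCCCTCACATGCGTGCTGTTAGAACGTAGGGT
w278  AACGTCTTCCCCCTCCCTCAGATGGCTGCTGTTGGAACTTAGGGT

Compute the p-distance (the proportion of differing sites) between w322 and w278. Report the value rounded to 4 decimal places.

Mismatches occur at site 1 (G/A), site 6 (G/C), site 10 (T/C), site 21 (C/G), site 25 (C/G), site 26 (G/C), site 34 (A/G), site 39 (G/T).
There are 8 differences over 45 sites, so p = 8/45 = 0.1778.

0.1778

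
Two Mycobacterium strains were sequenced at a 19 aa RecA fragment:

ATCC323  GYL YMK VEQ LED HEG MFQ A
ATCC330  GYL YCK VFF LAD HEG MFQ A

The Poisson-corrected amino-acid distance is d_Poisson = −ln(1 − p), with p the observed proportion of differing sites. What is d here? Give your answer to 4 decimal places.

Mismatches occur at site 5 (M↔C), site 8 (E↔F), site 9 (Q↔F), site 11 (E↔A).
p = 4/19 = 0.210526.
d = −ln(1 − 0.210526) = −ln(0.789474) = 0.2364.

0.2364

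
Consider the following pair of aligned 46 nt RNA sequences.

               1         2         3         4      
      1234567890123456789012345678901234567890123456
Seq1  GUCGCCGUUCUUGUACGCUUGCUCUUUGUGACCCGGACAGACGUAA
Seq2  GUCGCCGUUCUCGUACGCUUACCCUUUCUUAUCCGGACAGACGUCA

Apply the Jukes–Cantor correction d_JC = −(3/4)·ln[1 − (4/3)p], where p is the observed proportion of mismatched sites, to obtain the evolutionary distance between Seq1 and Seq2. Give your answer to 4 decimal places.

0.1701

Mismatches occur at site 12 (U/C), site 21 (G/A), site 23 (U/C), site 28 (G/C), site 30 (G/U), site 32 (C/U), site 45 (A/C).
p = 7/46 = 0.152174.
d = −0.75 · ln(1 − (4/3)·0.152174) = −0.75 · ln(0.797101) = −0.75 · (-0.226774) = 0.1701.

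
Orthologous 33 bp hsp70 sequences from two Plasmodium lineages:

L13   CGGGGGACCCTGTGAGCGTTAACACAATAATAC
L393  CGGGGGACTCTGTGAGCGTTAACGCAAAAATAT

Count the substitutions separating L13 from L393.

The sequences differ at positions 9 (C/T), 24 (A/G), 28 (T/A), 33 (C/T).
That gives 4 mismatches out of 33 aligned sites, so the Hamming distance is 4.

4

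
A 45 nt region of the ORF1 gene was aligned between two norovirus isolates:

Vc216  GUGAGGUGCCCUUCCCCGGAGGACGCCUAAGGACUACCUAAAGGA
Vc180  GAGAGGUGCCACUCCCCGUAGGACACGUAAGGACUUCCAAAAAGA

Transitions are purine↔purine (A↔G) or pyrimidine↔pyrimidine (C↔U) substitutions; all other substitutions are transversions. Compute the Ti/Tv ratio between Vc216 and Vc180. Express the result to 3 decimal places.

0.500

Differing sites — 2:U/A (Tv); 11:C/A (Tv); 12:U/C (Ti); 19:G/U (Tv); 25:G/A (Ti); 27:C/G (Tv); 36:A/U (Tv); 39:U/A (Tv); 43:G/A (Ti).
Of the 9 differences, 3 transitions and 6 transversions, so Ti/Tv = 3/6 = 0.500.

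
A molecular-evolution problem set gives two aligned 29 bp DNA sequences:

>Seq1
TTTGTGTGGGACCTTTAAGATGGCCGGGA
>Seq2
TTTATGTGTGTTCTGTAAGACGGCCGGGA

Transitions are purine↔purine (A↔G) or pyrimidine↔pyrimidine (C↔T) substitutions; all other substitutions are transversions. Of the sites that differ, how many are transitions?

3

The sequences differ at positions 4 (G/A, transition), 9 (G/T, transversion), 11 (A/T, transversion), 12 (C/T, transition), 15 (T/G, transversion), 21 (T/C, transition).
Of the 6 differences, 3 transitions and 3 transversions, so the answer is 3.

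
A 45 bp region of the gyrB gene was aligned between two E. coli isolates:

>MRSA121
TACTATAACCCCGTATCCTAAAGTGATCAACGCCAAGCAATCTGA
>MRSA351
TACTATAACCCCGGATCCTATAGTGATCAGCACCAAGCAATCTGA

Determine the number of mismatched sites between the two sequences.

Differing sites — 14:T/G; 21:A/T; 30:A/G; 32:G/A.
That gives 4 mismatches out of 45 aligned sites, so the Hamming distance is 4.

4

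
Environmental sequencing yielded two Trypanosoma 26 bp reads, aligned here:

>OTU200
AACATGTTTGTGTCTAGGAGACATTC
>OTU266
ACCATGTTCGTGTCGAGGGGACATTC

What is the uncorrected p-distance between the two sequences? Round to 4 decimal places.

Differing sites — 2:A/C; 9:T/C; 15:T/G; 19:A/G.
There are 4 differences over 26 sites, so p = 4/26 = 0.1538.

0.1538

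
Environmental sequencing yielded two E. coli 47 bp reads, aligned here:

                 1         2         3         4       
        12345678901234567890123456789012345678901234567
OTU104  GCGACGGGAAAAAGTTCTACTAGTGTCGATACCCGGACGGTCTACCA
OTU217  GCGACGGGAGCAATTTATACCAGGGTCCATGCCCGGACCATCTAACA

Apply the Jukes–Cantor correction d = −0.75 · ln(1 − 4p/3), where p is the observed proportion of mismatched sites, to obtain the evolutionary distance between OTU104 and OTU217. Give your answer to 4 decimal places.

0.2805

Mismatches occur at site 10 (A↔G), site 11 (A↔C), site 14 (G↔T), site 17 (C↔A), site 21 (T↔C), site 24 (T↔G), site 28 (G↔C), site 31 (A↔G), site 39 (G↔C), site 40 (G↔A), site 45 (C↔A).
p = 11/47 = 0.234043.
d = −0.75 · ln(1 − (4/3)·0.234043) = −0.75 · ln(0.687943) = −0.75 · (-0.374049) = 0.2805.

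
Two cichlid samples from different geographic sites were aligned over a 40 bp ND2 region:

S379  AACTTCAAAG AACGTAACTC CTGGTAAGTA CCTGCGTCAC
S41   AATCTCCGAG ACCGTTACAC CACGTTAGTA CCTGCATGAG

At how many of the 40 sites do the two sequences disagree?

Differing sites — 3:C/T; 4:T/C; 7:A/C; 8:A/G; 12:A/C; 16:A/T; 19:T/A; 22:T/A; 23:G/C; 26:A/T; 36:G/A; 38:C/G; 40:C/G.
That gives 13 mismatches out of 40 aligned sites, so the Hamming distance is 13.

13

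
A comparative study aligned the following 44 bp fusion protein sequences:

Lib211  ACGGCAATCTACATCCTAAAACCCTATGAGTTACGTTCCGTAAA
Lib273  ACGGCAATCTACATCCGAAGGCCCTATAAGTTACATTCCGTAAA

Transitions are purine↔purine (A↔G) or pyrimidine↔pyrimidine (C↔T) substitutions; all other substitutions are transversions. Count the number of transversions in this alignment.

1

Differing sites — 17:T/G (Tv); 20:A/G (Ti); 21:A/G (Ti); 28:G/A (Ti); 35:G/A (Ti).
Of the 5 differences, 4 transitions and 1 transversion, so the answer is 1.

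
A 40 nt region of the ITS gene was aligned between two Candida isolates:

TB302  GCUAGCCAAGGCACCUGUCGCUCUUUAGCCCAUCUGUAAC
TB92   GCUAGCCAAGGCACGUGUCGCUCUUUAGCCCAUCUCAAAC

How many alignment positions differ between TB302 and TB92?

3

The sequences differ at positions 15 (C/G), 36 (G/C), 37 (U/A).
That gives 3 mismatches out of 40 aligned sites, so the Hamming distance is 3.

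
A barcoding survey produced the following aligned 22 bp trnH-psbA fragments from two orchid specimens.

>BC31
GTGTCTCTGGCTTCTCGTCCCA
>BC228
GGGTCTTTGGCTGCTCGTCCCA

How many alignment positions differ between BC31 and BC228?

Mismatches occur at site 2 (T↔G), site 7 (C↔T), site 13 (T↔G).
That gives 3 mismatches out of 22 aligned sites, so the Hamming distance is 3.

3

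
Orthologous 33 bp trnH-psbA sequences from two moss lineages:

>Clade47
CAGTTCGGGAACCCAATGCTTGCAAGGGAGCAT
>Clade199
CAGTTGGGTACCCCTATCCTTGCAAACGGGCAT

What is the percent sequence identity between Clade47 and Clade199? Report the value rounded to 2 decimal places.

75.76%

Differing sites — 6:C/G; 9:G/T; 11:A/C; 15:A/T; 18:G/C; 26:G/A; 27:G/C; 29:A/G.
25 of the 33 sites match, so the percent identity is 25/33 × 100 = 75.76%.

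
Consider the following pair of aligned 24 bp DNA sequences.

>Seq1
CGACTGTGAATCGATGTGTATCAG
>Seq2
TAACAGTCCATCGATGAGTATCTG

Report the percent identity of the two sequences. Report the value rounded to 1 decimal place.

The sequences differ at positions 1 (C/T), 2 (G/A), 5 (T/A), 8 (G/C), 9 (A/C), 17 (T/A), 23 (A/T).
17 of the 24 sites match, so the percent identity is 17/24 × 100 = 70.8%.

70.8%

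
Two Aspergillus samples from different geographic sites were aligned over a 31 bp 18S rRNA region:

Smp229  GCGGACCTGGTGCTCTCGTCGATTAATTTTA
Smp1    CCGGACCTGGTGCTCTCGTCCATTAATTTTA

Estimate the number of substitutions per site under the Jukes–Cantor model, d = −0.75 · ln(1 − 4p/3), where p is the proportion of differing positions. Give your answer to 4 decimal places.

Differing sites — 1:G/C; 21:G/C.
p = 2/31 = 0.064516.
d = −0.75 · ln(1 − (4/3)·0.064516) = −0.75 · ln(0.913979) = −0.75 · (-0.089948) = 0.0675.

0.0675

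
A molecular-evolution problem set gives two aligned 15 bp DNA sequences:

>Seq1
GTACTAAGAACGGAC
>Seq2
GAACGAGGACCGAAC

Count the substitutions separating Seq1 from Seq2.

5

Differing sites — 2:T/A; 5:T/G; 7:A/G; 10:A/C; 13:G/A.
That gives 5 mismatches out of 15 aligned sites, so the Hamming distance is 5.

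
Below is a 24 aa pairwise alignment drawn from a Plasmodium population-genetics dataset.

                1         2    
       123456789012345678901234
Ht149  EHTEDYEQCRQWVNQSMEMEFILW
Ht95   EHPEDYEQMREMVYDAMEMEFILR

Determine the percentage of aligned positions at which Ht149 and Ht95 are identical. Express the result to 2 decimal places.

66.67%

The sequences differ at positions 3 (T/P), 9 (C/M), 11 (Q/E), 12 (W/M), 14 (N/Y), 15 (Q/D), 16 (S/A), 24 (W/R).
16 of the 24 sites match, so the percent identity is 16/24 × 100 = 66.67%.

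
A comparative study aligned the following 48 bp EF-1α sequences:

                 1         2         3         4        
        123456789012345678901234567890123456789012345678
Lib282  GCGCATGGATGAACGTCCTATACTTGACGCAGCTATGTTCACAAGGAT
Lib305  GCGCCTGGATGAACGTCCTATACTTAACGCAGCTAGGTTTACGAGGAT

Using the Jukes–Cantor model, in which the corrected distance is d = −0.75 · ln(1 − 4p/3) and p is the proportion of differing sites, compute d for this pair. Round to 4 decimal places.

0.1121

The sequences differ at positions 5 (A/C), 26 (G/A), 36 (T/G), 40 (C/T), 43 (A/G).
p = 5/48 = 0.104167.
d = −0.75 · ln(1 − (4/3)·0.104167) = −0.75 · ln(0.861111) = −0.75 · (-0.149532) = 0.1121.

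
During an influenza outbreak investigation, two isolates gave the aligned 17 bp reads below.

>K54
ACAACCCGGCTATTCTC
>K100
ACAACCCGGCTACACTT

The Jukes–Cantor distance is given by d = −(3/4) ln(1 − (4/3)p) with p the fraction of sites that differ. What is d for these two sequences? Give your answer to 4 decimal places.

The sequences differ at positions 13 (T/C), 14 (T/A), 17 (C/T).
p = 3/17 = 0.176471.
d = −0.75 · ln(1 − (4/3)·0.176471) = −0.75 · ln(0.764705) = −0.75 · (-0.268265) = 0.2012.

0.2012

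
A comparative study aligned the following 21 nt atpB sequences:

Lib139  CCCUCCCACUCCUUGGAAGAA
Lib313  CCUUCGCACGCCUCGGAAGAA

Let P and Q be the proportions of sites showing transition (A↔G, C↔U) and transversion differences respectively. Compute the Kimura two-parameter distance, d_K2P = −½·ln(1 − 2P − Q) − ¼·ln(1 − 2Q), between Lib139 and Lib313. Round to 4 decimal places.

Differing sites — 3:C/U (Ti); 6:C/G (Tv); 10:U/G (Tv); 14:U/C (Ti).
Of the 4 differences, 2 transitions and 2 transversions over 21 sites: P = 2/21 = 0.095238, Q = 2/21 = 0.095238.
d = −0.5·ln(0.714286) − 0.25·ln(0.809524) = −0.5·(-0.336472) − 0.25·(-0.211309) = 0.2211.

0.2211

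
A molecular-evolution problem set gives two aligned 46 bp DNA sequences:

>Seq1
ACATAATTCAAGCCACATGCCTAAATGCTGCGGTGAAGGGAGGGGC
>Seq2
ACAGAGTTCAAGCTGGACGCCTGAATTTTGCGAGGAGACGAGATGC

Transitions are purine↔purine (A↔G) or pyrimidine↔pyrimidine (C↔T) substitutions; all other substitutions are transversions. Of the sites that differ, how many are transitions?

10

Differing sites — 4:T/G (Tv); 6:A/G (Ti); 14:C/T (Ti); 15:A/G (Ti); 16:C/G (Tv); 18:T/C (Ti); 23:A/G (Ti); 27:G/T (Tv); 28:C/T (Ti); 33:G/A (Ti); 34:T/G (Tv); 37:A/G (Ti); 38:G/A (Ti); 39:G/C (Tv); 43:G/A (Ti); 44:G/T (Tv).
Of the 16 differences, 10 transitions and 6 transversions, so the answer is 10.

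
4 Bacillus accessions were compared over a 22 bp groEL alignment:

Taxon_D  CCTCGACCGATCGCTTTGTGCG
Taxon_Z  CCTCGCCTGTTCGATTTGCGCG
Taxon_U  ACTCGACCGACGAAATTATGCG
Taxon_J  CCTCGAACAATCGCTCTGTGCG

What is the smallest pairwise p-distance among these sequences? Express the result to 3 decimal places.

Pairwise Hamming distances:
  Taxon_D vs Taxon_Z: 5
  Taxon_D vs Taxon_U: 7
  Taxon_D vs Taxon_J: 3
  Taxon_Z vs Taxon_U: 10
  Taxon_Z vs Taxon_J: 8
  Taxon_U vs Taxon_J: 10
The smallest is 3 mismatches, between Taxon_D and Taxon_J; p = 3/22 = 0.136.

0.136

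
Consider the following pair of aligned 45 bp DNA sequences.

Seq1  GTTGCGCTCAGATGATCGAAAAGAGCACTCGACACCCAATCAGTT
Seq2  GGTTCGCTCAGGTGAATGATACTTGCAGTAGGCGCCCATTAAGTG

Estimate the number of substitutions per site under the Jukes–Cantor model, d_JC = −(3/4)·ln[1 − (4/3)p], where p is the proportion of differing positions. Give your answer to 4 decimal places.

Mismatches occur at site 2 (T→G), site 4 (G→T), site 12 (A→G), site 16 (T→A), site 17 (C→T), site 20 (A→T), site 22 (A→C), site 23 (G→T), site 24 (A→T), site 28 (C→G), site 30 (C→A), site 32 (A→G), site 34 (A→G), site 39 (A→T), site 41 (C→A), site 45 (T→G).
p = 16/45 = 0.355556.
d = −0.75 · ln(1 − (4/3)·0.355556) = −0.75 · ln(0.525925) = −0.75 · (-0.642597) = 0.4819.

0.4819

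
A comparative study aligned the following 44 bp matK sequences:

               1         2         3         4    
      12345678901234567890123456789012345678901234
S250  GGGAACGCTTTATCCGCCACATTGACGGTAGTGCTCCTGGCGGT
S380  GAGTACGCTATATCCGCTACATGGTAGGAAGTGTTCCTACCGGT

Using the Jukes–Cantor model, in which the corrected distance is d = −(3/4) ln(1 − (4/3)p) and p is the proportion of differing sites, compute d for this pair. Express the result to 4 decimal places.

0.3041

The sequences differ at positions 2 (G/A), 4 (A/T), 10 (T/A), 18 (C/T), 23 (T/G), 25 (A/T), 26 (C/A), 29 (T/A), 34 (C/T), 39 (G/A), 40 (G/C).
p = 11/44 = 0.250000.
d = −0.75 · ln(1 − (4/3)·0.250000) = −0.75 · ln(0.666667) = −0.75 · (-0.405465) = 0.3041.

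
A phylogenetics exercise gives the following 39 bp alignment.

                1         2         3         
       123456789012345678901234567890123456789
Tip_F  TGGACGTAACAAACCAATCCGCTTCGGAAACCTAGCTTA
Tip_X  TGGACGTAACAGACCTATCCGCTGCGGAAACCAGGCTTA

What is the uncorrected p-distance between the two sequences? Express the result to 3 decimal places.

Mismatches occur at site 12 (A→G), site 16 (A→T), site 24 (T→G), site 33 (T→A), site 34 (A→G).
There are 5 differences over 39 sites, so p = 5/39 = 0.128.

0.128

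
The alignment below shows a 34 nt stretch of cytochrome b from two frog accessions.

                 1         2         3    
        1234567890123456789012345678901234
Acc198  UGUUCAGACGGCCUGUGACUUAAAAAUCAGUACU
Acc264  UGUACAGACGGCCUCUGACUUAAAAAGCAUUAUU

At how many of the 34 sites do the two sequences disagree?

5

The sequences differ at positions 4 (U/A), 15 (G/C), 27 (U/G), 30 (G/U), 33 (C/U).
That gives 5 mismatches out of 34 aligned sites, so the Hamming distance is 5.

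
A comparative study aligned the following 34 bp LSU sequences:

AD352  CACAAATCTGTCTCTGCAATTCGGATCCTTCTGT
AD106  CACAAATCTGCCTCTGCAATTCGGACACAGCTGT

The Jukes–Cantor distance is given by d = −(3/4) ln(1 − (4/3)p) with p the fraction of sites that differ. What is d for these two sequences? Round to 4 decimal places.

0.1637

The sequences differ at positions 11 (T/C), 26 (T/C), 27 (C/A), 29 (T/A), 30 (T/G).
p = 5/34 = 0.147059.
d = −0.75 · ln(1 − (4/3)·0.147059) = −0.75 · ln(0.803921) = −0.75 · (-0.218254) = 0.1637.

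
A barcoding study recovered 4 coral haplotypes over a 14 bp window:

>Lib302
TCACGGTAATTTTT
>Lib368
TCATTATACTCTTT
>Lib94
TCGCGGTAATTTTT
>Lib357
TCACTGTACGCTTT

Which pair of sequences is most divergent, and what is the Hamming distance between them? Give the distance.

6

Pairwise Hamming distances:
  Lib302 vs Lib368: 5
  Lib302 vs Lib94: 1
  Lib302 vs Lib357: 4
  Lib368 vs Lib94: 6
  Lib368 vs Lib357: 3
  Lib94 vs Lib357: 5
The largest is 6, between Lib368 and Lib94.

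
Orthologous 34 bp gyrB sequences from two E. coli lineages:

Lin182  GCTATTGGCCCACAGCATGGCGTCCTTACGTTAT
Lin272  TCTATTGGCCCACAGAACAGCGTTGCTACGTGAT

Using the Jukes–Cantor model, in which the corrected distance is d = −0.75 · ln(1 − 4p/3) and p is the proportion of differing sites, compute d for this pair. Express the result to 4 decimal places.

0.2824

Differing sites — 1:G/T; 16:C/A; 18:T/C; 19:G/A; 24:C/T; 25:C/G; 26:T/C; 32:T/G.
p = 8/34 = 0.235294.
d = −0.75 · ln(1 − (4/3)·0.235294) = −0.75 · ln(0.686275) = −0.75 · (-0.376477) = 0.2824.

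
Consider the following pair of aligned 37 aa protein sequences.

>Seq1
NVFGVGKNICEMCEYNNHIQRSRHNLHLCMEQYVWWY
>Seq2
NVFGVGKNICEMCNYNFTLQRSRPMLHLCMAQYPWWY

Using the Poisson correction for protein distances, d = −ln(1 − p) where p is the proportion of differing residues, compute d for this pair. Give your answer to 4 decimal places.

Differing sites — 14:E/N; 17:N/F; 18:H/T; 19:I/L; 24:H/P; 25:N/M; 31:E/A; 34:V/P.
p = 8/37 = 0.216216.
d = −ln(1 − 0.216216) = −ln(0.783784) = 0.2436.

0.2436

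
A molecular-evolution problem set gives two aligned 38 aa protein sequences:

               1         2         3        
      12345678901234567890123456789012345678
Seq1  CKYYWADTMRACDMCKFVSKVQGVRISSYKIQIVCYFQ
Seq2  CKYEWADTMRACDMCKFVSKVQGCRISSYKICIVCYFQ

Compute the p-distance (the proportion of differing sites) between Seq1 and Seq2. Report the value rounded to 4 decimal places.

Differing sites — 4:Y/E; 24:V/C; 32:Q/C.
There are 3 differences over 38 sites, so p = 3/38 = 0.0789.

0.0789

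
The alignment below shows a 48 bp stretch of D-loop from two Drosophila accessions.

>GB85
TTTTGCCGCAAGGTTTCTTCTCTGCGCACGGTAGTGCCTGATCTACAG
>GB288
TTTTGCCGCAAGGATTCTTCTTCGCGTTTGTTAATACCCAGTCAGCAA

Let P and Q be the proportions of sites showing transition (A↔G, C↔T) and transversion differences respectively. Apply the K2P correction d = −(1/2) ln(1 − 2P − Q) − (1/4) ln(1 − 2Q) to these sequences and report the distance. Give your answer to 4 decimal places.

Differing sites — 14:T/A (Tv); 22:C/T (Ti); 23:T/C (Ti); 27:C/T (Ti); 28:A/T (Tv); 29:C/T (Ti); 31:G/T (Tv); 34:G/A (Ti); 36:G/A (Ti); 39:T/C (Ti); 40:G/A (Ti); 41:A/G (Ti); 44:T/A (Tv); 45:A/G (Ti); 48:G/A (Ti).
Of the 15 differences, 11 transitions and 4 transversions over 48 sites: P = 11/48 = 0.229167, Q = 4/48 = 0.083333.
d = −0.5·ln(0.458333) − 0.25·ln(0.833334) = −0.5·(-0.780159) − 0.25·(-0.182321) = 0.4357.

0.4357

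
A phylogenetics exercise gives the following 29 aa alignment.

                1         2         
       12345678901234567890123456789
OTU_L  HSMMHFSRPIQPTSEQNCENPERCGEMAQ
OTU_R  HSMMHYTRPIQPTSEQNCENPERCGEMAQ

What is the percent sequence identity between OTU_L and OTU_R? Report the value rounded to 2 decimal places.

Differing sites — 6:F/Y; 7:S/T.
27 of the 29 sites match, so the percent identity is 27/29 × 100 = 93.10%.

93.10%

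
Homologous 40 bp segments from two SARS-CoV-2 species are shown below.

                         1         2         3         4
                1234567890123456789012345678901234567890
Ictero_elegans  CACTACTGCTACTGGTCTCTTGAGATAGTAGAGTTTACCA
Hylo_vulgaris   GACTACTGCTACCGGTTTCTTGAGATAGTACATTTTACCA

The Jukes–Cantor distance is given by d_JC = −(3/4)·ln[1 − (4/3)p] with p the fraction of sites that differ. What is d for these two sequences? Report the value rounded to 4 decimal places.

Mismatches occur at site 1 (C→G), site 13 (T→C), site 17 (C→T), site 31 (G→C), site 33 (G→T).
p = 5/40 = 0.125000.
d = −0.75 · ln(1 − (4/3)·0.125000) = −0.75 · ln(0.833333) = −0.75 · (-0.182322) = 0.1367.

0.1367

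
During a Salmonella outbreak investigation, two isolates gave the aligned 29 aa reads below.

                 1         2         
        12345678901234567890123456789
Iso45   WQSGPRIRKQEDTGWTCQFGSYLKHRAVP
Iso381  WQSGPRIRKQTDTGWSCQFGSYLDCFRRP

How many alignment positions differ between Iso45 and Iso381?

7

The sequences differ at positions 11 (E/T), 16 (T/S), 24 (K/D), 25 (H/C), 26 (R/F), 27 (A/R), 28 (V/R).
That gives 7 mismatches out of 29 aligned sites, so the Hamming distance is 7.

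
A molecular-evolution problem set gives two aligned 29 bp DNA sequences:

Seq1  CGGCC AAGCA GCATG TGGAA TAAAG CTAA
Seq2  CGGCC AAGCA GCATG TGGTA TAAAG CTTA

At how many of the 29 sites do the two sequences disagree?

2

Differing sites — 19:A/T; 28:A/T.
That gives 2 mismatches out of 29 aligned sites, so the Hamming distance is 2.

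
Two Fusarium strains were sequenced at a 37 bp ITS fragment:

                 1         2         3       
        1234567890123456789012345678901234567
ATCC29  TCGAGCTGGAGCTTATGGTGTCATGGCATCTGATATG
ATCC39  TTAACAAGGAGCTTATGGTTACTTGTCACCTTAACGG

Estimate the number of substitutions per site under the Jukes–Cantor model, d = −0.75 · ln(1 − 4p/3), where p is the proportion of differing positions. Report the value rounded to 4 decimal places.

0.5266

Mismatches occur at site 2 (C↔T), site 3 (G↔A), site 5 (G↔C), site 6 (C↔A), site 7 (T↔A), site 20 (G↔T), site 21 (T↔A), site 23 (A↔T), site 26 (G↔T), site 29 (T↔C), site 32 (G↔T), site 34 (T↔A), site 35 (A↔C), site 36 (T↔G).
p = 14/37 = 0.378378.
d = −0.75 · ln(1 − (4/3)·0.378378) = −0.75 · ln(0.495496) = −0.75 · (-0.702196) = 0.5266.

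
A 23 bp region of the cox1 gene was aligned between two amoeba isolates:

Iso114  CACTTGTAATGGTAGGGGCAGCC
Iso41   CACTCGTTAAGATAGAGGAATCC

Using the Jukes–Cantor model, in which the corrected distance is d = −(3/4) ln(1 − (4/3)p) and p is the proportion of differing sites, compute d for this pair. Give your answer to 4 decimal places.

The sequences differ at positions 5 (T/C), 8 (A/T), 10 (T/A), 12 (G/A), 16 (G/A), 19 (C/A), 21 (G/T).
p = 7/23 = 0.304348.
d = −0.75 · ln(1 − (4/3)·0.304348) = −0.75 · ln(0.594203) = −0.75 · (-0.520534) = 0.3904.

0.3904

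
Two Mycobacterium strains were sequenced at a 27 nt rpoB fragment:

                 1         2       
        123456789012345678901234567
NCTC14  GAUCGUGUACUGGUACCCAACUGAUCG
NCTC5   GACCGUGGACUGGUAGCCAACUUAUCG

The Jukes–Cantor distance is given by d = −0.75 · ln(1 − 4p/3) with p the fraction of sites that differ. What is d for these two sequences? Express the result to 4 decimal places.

0.1650

The sequences differ at positions 3 (U/C), 8 (U/G), 16 (C/G), 23 (G/U).
p = 4/27 = 0.148148.
d = −0.75 · ln(1 − (4/3)·0.148148) = −0.75 · ln(0.802469) = −0.75 · (-0.220062) = 0.1650.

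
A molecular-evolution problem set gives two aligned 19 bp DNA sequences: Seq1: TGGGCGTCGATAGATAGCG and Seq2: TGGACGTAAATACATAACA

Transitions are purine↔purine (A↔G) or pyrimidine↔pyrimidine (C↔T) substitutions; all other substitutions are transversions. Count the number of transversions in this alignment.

Mismatches occur at site 4 (G↔A, transition), site 8 (C↔A, transversion), site 9 (G↔A, transition), site 13 (G↔C, transversion), site 17 (G↔A, transition), site 19 (G↔A, transition).
Of the 6 differences, 4 transitions and 2 transversions, so the answer is 2.

2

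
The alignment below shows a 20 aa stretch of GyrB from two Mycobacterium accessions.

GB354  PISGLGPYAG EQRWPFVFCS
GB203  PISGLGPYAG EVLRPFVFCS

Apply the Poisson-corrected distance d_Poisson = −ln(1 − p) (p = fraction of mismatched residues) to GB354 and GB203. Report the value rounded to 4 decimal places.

0.1625

The sequences differ at positions 12 (Q/V), 13 (R/L), 14 (W/R).
p = 3/20 = 0.150000.
d = −ln(1 − 0.150000) = −ln(0.850000) = 0.1625.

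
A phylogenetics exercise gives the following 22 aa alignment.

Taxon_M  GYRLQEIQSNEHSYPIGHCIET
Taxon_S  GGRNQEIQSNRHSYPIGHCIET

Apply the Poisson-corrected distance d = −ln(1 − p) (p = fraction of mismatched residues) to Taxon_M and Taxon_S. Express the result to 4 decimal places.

The sequences differ at positions 2 (Y/G), 4 (L/N), 11 (E/R).
p = 3/22 = 0.136364.
d = −ln(1 − 0.136364) = −ln(0.863636) = 0.1466.

0.1466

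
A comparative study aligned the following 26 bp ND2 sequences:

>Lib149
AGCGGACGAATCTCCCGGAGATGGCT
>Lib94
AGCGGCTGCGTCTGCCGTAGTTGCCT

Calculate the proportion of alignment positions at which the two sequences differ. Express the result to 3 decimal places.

Differing sites — 6:A/C; 7:C/T; 9:A/C; 10:A/G; 14:C/G; 18:G/T; 21:A/T; 24:G/C.
There are 8 differences over 26 sites, so p = 8/26 = 0.308.

0.308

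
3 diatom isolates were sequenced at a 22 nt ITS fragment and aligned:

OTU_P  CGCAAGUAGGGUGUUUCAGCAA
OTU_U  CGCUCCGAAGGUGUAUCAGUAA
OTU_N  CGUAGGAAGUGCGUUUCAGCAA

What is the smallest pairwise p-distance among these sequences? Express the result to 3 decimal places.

0.227

Pairwise Hamming distances:
  OTU_P vs OTU_U: 7
  OTU_P vs OTU_N: 5
  OTU_U vs OTU_N: 10
The smallest is 5 mismatches, between OTU_P and OTU_N; p = 5/22 = 0.227.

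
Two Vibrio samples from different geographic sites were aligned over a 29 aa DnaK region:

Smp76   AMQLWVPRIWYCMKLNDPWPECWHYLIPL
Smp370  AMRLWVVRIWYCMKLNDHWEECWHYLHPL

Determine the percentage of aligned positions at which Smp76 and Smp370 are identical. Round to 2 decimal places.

82.76%

The sequences differ at positions 3 (Q/R), 7 (P/V), 18 (P/H), 20 (P/E), 27 (I/H).
24 of the 29 sites match, so the percent identity is 24/29 × 100 = 82.76%.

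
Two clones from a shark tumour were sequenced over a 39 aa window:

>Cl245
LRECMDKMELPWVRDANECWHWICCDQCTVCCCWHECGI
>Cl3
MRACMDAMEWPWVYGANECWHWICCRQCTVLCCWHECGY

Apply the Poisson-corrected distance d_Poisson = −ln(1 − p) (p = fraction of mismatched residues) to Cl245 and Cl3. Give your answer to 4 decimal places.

Mismatches occur at site 1 (L/M), site 3 (E/A), site 7 (K/A), site 10 (L/W), site 14 (R/Y), site 15 (D/G), site 26 (D/R), site 31 (C/L), site 39 (I/Y).
p = 9/39 = 0.230769.
d = −ln(1 − 0.230769) = −ln(0.769231) = 0.2624.

0.2624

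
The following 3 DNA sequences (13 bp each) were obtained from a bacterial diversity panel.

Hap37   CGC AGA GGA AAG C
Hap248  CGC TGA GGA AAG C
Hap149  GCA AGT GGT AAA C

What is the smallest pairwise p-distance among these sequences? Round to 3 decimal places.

Pairwise Hamming distances:
  Hap37 vs Hap248: 1
  Hap37 vs Hap149: 6
  Hap248 vs Hap149: 7
The smallest is 1 mismatch, between Hap37 and Hap248; p = 1/13 = 0.077.

0.077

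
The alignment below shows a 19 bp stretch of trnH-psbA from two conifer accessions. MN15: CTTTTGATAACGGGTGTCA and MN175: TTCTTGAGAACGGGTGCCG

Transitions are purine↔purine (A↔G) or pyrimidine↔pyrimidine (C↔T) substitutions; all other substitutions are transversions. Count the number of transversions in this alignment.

The sequences differ at positions 1 (C/T, transition), 3 (T/C, transition), 8 (T/G, transversion), 17 (T/C, transition), 19 (A/G, transition).
Of the 5 differences, 4 transitions and 1 transversion, so the answer is 1.

1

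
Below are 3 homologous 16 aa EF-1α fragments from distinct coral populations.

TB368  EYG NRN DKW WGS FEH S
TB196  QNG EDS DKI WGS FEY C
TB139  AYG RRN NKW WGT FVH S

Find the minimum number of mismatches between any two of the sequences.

Pairwise Hamming distances:
  TB368 vs TB196: 8
  TB368 vs TB139: 5
  TB196 vs TB139: 11
The smallest is 5, between TB368 and TB139.

5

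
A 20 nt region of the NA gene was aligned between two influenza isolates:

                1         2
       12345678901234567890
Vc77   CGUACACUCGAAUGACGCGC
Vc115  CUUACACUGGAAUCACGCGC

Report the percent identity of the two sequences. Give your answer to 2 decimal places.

85.00%

The sequences differ at positions 2 (G/U), 9 (C/G), 14 (G/C).
17 of the 20 sites match, so the percent identity is 17/20 × 100 = 85.00%.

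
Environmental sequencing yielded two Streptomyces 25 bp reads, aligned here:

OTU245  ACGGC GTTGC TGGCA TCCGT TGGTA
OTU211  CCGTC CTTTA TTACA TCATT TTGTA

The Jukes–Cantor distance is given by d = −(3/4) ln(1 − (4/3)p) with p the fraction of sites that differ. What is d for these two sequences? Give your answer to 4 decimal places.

Differing sites — 1:A/C; 4:G/T; 6:G/C; 9:G/T; 10:C/A; 12:G/T; 13:G/A; 18:C/A; 19:G/T; 22:G/T.
p = 10/25 = 0.400000.
d = −0.75 · ln(1 − (4/3)·0.400000) = −0.75 · ln(0.466667) = −0.75 · (-0.762139) = 0.5716.

0.5716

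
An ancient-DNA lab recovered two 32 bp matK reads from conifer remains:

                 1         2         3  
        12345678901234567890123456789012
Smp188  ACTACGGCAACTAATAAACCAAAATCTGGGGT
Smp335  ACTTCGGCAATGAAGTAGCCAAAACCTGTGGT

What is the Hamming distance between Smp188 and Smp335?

Differing sites — 4:A/T; 11:C/T; 12:T/G; 15:T/G; 16:A/T; 18:A/G; 25:T/C; 29:G/T.
That gives 8 mismatches out of 32 aligned sites, so the Hamming distance is 8.

8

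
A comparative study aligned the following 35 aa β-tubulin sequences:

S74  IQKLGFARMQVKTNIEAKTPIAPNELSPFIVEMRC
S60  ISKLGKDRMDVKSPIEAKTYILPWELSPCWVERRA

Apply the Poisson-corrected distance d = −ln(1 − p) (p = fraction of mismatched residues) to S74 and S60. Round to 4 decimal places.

0.4643

Mismatches occur at site 2 (Q/S), site 6 (F/K), site 7 (A/D), site 10 (Q/D), site 13 (T/S), site 14 (N/P), site 20 (P/Y), site 22 (A/L), site 24 (N/W), site 29 (F/C), site 30 (I/W), site 33 (M/R), site 35 (C/A).
p = 13/35 = 0.371429.
d = −ln(1 − 0.371429) = −ln(0.628571) = 0.4643.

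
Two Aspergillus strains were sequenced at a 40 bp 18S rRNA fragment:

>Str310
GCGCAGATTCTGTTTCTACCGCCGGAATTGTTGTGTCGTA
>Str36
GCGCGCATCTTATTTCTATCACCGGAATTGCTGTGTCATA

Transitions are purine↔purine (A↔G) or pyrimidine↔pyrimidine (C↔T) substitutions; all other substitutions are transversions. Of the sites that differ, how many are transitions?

The sequences differ at positions 5 (A/G, transition), 6 (G/C, transversion), 9 (T/C, transition), 10 (C/T, transition), 12 (G/A, transition), 19 (C/T, transition), 21 (G/A, transition), 31 (T/C, transition), 38 (G/A, transition).
Of the 9 differences, 8 transitions and 1 transversion, so the answer is 8.

8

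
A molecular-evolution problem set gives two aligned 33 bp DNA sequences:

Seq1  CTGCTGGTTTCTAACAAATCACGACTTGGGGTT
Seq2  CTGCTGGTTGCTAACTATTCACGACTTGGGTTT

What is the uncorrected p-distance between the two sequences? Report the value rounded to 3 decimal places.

0.121

Differing sites — 10:T/G; 16:A/T; 18:A/T; 31:G/T.
There are 4 differences over 33 sites, so p = 4/33 = 0.121.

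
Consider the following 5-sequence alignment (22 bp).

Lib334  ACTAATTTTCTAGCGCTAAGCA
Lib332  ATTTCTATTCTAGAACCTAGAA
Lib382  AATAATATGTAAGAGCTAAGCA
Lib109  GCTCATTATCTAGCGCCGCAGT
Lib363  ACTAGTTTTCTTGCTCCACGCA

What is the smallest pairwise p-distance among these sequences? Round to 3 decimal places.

Pairwise Hamming distances:
  Lib334 vs Lib332: 9
  Lib334 vs Lib382: 6
  Lib334 vs Lib109: 9
  Lib334 vs Lib363: 5
  Lib332 vs Lib382: 10
  Lib332 vs Lib109: 13
  Lib332 vs Lib363: 10
  Lib382 vs Lib109: 15
  Lib382 vs Lib363: 11
  Lib109 vs Lib363: 10
The smallest is 5 mismatches, between Lib334 and Lib363; p = 5/22 = 0.227.

0.227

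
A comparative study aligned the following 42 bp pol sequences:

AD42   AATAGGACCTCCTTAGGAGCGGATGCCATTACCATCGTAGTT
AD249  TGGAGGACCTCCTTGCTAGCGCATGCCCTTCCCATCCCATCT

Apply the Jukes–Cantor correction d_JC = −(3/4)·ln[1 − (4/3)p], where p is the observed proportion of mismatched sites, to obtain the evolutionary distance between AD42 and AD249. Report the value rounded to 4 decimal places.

Mismatches occur at site 1 (A→T), site 2 (A→G), site 3 (T→G), site 15 (A→G), site 16 (G→C), site 17 (G→T), site 22 (G→C), site 28 (A→C), site 31 (A→C), site 37 (G→C), site 38 (T→C), site 40 (G→T), site 41 (T→C).
p = 13/42 = 0.309524.
d = −0.75 · ln(1 − (4/3)·0.309524) = −0.75 · ln(0.587301) = −0.75 · (-0.532218) = 0.3992.

0.3992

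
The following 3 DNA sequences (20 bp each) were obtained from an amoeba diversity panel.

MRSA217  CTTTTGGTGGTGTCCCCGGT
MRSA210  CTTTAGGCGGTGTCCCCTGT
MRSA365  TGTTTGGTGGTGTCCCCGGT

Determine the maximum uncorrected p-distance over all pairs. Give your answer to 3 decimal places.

Pairwise Hamming distances:
  MRSA217 vs MRSA210: 3
  MRSA217 vs MRSA365: 2
  MRSA210 vs MRSA365: 5
The largest is 5 mismatches, between MRSA210 and MRSA365; p = 5/20 = 0.250.

0.250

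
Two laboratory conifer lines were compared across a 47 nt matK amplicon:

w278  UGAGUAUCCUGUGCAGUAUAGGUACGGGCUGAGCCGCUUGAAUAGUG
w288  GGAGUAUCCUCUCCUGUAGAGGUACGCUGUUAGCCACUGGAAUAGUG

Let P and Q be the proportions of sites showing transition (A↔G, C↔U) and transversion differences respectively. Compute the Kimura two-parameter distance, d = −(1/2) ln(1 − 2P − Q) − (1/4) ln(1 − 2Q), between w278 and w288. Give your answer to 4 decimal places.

0.2860

Mismatches occur at site 1 (U↔G, transversion), site 11 (G↔C, transversion), site 13 (G↔C, transversion), site 15 (A↔U, transversion), site 19 (U↔G, transversion), site 27 (G↔C, transversion), site 28 (G↔U, transversion), site 29 (C↔G, transversion), site 31 (G↔U, transversion), site 36 (G↔A, transition), site 39 (U↔G, transversion).
Of the 11 differences, 1 transition and 10 transversions over 47 sites: P = 1/47 = 0.021277, Q = 10/47 = 0.212766.
d = −0.5·ln(0.744680) − 0.25·ln(0.574468) = −0.5·(-0.294801) − 0.25·(-0.554311) = 0.2860.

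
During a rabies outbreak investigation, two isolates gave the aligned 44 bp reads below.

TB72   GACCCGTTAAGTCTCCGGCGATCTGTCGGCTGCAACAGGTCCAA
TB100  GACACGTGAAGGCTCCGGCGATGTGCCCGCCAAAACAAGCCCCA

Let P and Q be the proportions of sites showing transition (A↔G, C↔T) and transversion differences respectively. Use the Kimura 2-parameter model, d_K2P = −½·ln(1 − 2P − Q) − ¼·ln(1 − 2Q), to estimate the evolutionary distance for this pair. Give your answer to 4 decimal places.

0.3399

Differing sites — 4:C/A (Tv); 8:T/G (Tv); 12:T/G (Tv); 23:C/G (Tv); 26:T/C (Ti); 28:G/C (Tv); 31:T/C (Ti); 32:G/A (Ti); 33:C/A (Tv); 38:G/A (Ti); 40:T/C (Ti); 43:A/C (Tv).
Of the 12 differences, 5 transitions and 7 transversions over 44 sites: P = 5/44 = 0.113636, Q = 7/44 = 0.159091.
d = −0.5·ln(0.613637) − 0.25·ln(0.681818) = −0.5·(-0.488352) − 0.25·(-0.382993) = 0.3399.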